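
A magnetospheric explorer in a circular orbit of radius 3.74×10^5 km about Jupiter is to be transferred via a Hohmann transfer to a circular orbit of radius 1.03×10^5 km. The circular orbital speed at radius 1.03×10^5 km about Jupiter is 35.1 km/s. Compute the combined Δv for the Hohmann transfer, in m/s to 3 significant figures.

From the circular-orbit relation v² = μ/r at r = 1.03×10^5 km: μ = v²r = (35.1)² × 1.03×10^5 = 1.26897×10^8 km³/s².
Semi-major axis of the transfer orbit: a_t = (3.740×10^5 + 1.030×10^5)/2 = 2.385×10^5 km.
Circular speed at r₁: v₁ = √(μ/r₁) = √(1.26897×10^8/3.740×10^5) = 18.420 km/s.
Transfer-orbit speed at r₁ (vis-viva): v_a = √[μ(2/r₁ − 1/a_t)] = 12.105 km/s.
First burn Δv₁ = |v_a − v₁| = 6.315 km/s.
Circular speed at r₂: v₂ = √(μ/r₂) = 35.100 km/s.
Transfer-orbit speed at r₂: v_p = √[μ(2/r₂ − 1/a_t)] = 43.954 km/s.
Second burn Δv₂ = |v₂ − v_p| = 8.854 km/s.
Δv = Δv₁ + Δv₂ = 6.315 + 8.854 = 15.17 km/s.

Δv = 15200 m/s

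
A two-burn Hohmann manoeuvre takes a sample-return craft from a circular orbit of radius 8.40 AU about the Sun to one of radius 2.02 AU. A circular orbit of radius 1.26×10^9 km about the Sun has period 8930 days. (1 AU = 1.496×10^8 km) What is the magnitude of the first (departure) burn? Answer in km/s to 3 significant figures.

Δv₁ = 3.88 km/s

From Kepler's third law T² = 4π²r³/μ at r = 1.26×10^9 km, T = 8930 days = 8930 × 86400 s = 7.71552×10^8 s: μ = 4π²r³/T² = 1.32660×10^11 km³/s².
In km: r₁ = 8.40 × 1.496×10^8 = 1.25664×10^9 km; r₂ = 2.02 × 1.496×10^8 = 3.02192×10^8 km.
The Hohmann ellipse has a_t = (r₁ + r₂)/2 = 7.79416×10^8 km.
On the circular orbit at r = 1.25664×10^9 km, v_c = √(μ/r) = 10.275 km/s.
Vis-viva on the transfer ellipse at r = 1.25664×10^9 km gives v_t = √[μ(2/r − 1/a_t)] = 6.3977 km/s.
Δv₁ = |v_t − v_c| = |6.3977 − 10.275| = 3.877 km/s.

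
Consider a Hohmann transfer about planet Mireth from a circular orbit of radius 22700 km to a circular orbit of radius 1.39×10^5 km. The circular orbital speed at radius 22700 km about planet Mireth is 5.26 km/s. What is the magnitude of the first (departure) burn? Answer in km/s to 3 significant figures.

From the circular-orbit relation v² = μ/r at r = 22700 km: μ = v²r = (5.26)² × 22700 = 6.28055×10^5 km³/s².
Transfer-ellipse semi-major axis a_t = (r₁ + r₂)/2 = (22700 + 1.390×10^5)/2 = 80850 km.
On the circular orbit at r = 22700 km, v_c = √(μ/r) = 5.260 km/s.
Transfer-orbit speed at the same r (vis-viva, a = a_t): v_t = √[μ(2/r − 1/a_t)] = 6.897 km/s.
Δv₁ = |v_t − v_c| = |6.897 − 5.260| = 1.637 km/s.

Δv₁ = 1.64 km/s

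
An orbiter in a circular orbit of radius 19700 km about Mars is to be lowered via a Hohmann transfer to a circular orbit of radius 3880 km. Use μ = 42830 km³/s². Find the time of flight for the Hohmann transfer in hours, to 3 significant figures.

The Hohmann ellipse has a_t = (r₁ + r₂)/2 = 11790 km.
By Kepler's third law the transfer-orbit period is T = 2π√(a_t³/μ), so t = T/2 = 19430 s.
Converting: 19430 s ÷ 3600 s/hour = 5.40 hours.

t = 5.40 hours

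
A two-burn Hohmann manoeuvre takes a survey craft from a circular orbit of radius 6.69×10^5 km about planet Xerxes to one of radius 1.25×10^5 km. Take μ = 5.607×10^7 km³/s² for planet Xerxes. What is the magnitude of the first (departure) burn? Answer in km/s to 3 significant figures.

Semi-major axis of the transfer orbit: a_t = (6.690×10^5 + 1.250×10^5)/2 = 3.970×10^5 km.
On the circular orbit at r = 6.690×10^5 km, v_c = √(μ/r) = 9.155 km/s.
Vis-viva on the transfer ellipse at r = 6.690×10^5 km gives v_t = √[μ(2/r − 1/a_t)] = 5.137 km/s.
Δv₁ = |v_t − v_c| = |5.137 − 9.155| = 4.018 km/s.

Δv₁ = 4.02 km/s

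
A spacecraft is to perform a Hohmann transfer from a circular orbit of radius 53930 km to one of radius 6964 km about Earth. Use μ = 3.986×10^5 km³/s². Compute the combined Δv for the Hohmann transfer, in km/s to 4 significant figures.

Δv = 3.922 km/s

The Hohmann ellipse has a_t = (r₁ + r₂)/2 = 30447 km.
At r₁ the circular-orbit speed is v₁ = √(μ/r₁) = 2.7186509 km/s.
Transfer-orbit speed at r₁ (vis-viva equation): v_a = √[μ(2/r₁ − 1/a_t)] = 1.3002012 km/s.
First burn Δv₁ = |v_a − v₁| = 1.4184 km/s.
At r₂, v₂ = √(μ/r₂) = 7.56553 km/s.
Transfer-orbit speed at r₂: v_p = √[μ(2/r₂ − 1/a_t)] = 10.0689 km/s.
Second burn Δv₂ = |v₂ − v_p| = 2.5034 km/s.
Total Δv = Δv₁ + Δv₂ = 3.922 km/s.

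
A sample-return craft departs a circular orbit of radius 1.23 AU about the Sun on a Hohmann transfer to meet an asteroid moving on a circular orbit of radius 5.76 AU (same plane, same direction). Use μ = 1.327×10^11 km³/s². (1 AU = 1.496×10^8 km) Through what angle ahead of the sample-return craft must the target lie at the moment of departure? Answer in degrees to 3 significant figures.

φ = 94.9°

In km: r₁ = 1.23 × 1.496×10^8 = 1.84008×10^8 km; r₂ = 5.76 × 1.496×10^8 = 8.61696×10^8 km.
Transfer-ellipse semi-major axis a_t = (r₁ + r₂)/2 = (1.84008×10^8 + 8.61696×10^8)/2 = 5.22852×10^8 km.
The half-period of the transfer ellipse is t = π√(a_t³/μ) = 1.031×10^8 s.
The target's mean motion on its circular orbit is ω₂ = √(μ/r₂³) = 1.440×10^-8 rad/s.
Angle swept by the target during transfer: ω₂·t = 1.485 rad = 85.08°.
Arrival is 180° from departure on the ellipse, so φ = 180° − 85.08° = 94.9°.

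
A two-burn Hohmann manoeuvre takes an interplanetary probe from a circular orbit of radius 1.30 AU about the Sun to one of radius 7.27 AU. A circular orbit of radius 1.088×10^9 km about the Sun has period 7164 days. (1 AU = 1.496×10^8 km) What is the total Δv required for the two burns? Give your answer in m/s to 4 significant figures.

Δv = 12870 m/s

From Kepler's third law T² = 4π²r³/μ at r = 1.088×10^9 km, T = 7164 days = 7164 × 86400 s = 6.189696×10^8 s: μ = 4π²r³/T² = 1.32711×10^11 km³/s².
In km: r₁ = 1.30 × 1.496×10^8 = 1.9448×10^8 km; r₂ = 7.27 × 1.496×10^8 = 1.087592×10^9 km.
Transfer-ellipse semi-major axis a_t = (r₁ + r₂)/2 = (1.9448×10^8 + 1.087592×10^9)/2 = 6.41036×10^8 km.
Circular speed at r₁: v₁ = √(μ/r₁) = √(1.32711×10^11/1.9448×10^8) = 26.1226 km/s.
On the transfer ellipse at r₁, v² = μ(2/r − 1/a) gives v_p = √[μ(2/r₁ − 1/a_t)] = 34.0258 km/s.
First burn Δv₁ = |v_p − v₁| = 7.9032 km/s.
At r₂, v₂ = √(μ/r₂) = 11.0464 km/s.
Transfer-orbit speed at r₂: v_a = √[μ(2/r₂ − 1/a_t)] = 6.08439 km/s.
Second burn Δv₂ = |v₂ − v_a| = 4.9620 km/s.
Δv = Δv₁ + Δv₂ = 7.9032 + 4.9620 = 12.87 km/s.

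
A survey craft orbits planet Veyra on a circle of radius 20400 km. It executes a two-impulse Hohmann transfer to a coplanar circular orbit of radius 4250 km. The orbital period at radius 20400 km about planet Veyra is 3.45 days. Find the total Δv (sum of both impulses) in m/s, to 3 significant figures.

From Kepler's third law T² = 4π²r³/μ at r = 20400 km, T = 3.45 days = 3.45 × 86400 s = 2.9808×10^5 s: μ = 4π²r³/T² = 3772.11 km³/s².
Semi-major axis of the transfer orbit: a_t = (20400 + 4250)/2 = 12325 km.
Circular speed at r₁: v₁ = √(μ/r₁) = √(3772.11/20400) = 0.4300 km/s.
On the transfer ellipse at r₁, vis-viva equation gives v_a = √[μ(2/r₁ − 1/a_t)] = 0.2525 km/s.
First burn Δv₁ = |v_a − v₁| = 0.1775 km/s.
At r₂, v₂ = √(μ/r₂) = 0.9421 km/s.
Transfer-orbit speed at r₂: v_p = √[μ(2/r₂ − 1/a_t)] = 1.212 km/s.
Second burn Δv₂ = |v₂ − v_p| = 0.2699 km/s.
Total Δv = Δv₁ + Δv₂ = 0.4474 km/s.

Δv = 447 m/s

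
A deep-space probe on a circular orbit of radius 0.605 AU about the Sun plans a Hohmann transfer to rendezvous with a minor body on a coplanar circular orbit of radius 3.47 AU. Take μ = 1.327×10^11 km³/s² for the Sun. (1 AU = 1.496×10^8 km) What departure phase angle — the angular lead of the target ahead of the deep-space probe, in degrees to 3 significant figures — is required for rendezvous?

In km: r₁ = 0.605 × 1.496×10^8 = 9.0508×10^7 km; r₂ = 3.47 × 1.496×10^8 = 5.19112×10^8 km.
Semi-major axis of the transfer orbit: a_t = (9.0508×10^7 + 5.19112×10^8)/2 = 3.0481×10^8 km.
The half-period of the transfer ellipse is t = π√(a_t³/μ) = 4.5894×10^7 s.
The target's mean motion on its circular orbit is ω₂ = √(μ/r₂³) = 3.0800×10^-8 rad/s.
Angle swept by the target during transfer: ω₂·t = 1.4135 rad = 80.99°.
The deep-space probe traverses 180° on the transfer ellipse, so the target must lead by 180° − 80.99° = 99.0°.

φ = 99.0°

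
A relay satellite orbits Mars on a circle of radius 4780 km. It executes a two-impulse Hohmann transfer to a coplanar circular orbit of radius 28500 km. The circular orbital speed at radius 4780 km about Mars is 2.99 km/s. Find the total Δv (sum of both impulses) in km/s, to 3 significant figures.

Δv = 1.49 km/s

From the circular-orbit relation v² = μ/r at r = 4780 km: μ = v²r = (2.99)² × 4780 = 42733.7 km³/s².
Transfer-ellipse semi-major axis a_t = (r₁ + r₂)/2 = (4780 + 28500)/2 = 16640 km.
At r₁ the circular-orbit speed is v₁ = √(μ/r₁) = 2.9900 km/s.
On the transfer ellipse at r₁, vis-viva equation gives v_p = √[μ(2/r₁ − 1/a_t)] = 3.9131 km/s.
First burn Δv₁ = |v_p − v₁| = 0.9231 km/s.
Circular speed at r₂: v₂ = √(μ/r₂) = 1.2245 km/s.
Transfer-orbit speed at r₂: v_a = √[μ(2/r₂ − 1/a_t)] = 0.65630 km/s.
Second burn Δv₂ = |v₂ − v_a| = 0.5682 km/s.
Total Δv = Δv₁ + Δv₂ = 1.491 km/s.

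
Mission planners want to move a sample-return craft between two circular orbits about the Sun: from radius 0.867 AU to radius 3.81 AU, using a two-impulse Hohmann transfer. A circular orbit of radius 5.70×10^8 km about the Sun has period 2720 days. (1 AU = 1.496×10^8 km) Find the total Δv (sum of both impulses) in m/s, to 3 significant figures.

From Kepler's third law T² = 4π²r³/μ at r = 5.70×10^8 km, T = 2720 days = 2720 × 86400 s = 2.35008×10^8 s: μ = 4π²r³/T² = 1.32379×10^11 km³/s².
In km: r₁ = 0.867 × 1.496×10^8 = 1.297032×10^8 km; r₂ = 3.81 × 1.496×10^8 = 5.69976×10^8 km.
Semi-major axis of the transfer orbit: a_t = (1.297032×10^8 + 5.69976×10^8)/2 = 3.498396×10^8 km.
At r₁ the circular-orbit speed is v₁ = √(μ/r₁) = 31.947 km/s.
Transfer-orbit speed at r₁ (vis-viva equation): v_p = √[μ(2/r₁ − 1/a_t)] = 40.778 km/s.
First burn Δv₁ = |v_p − v₁| = 8.831 km/s.
At r₂, v₂ = √(μ/r₂) = 15.2399 km/s.
Transfer-orbit speed at r₂: v_a = √[μ(2/r₂ − 1/a_t)] = 9.27945 km/s.
Second burn Δv₂ = |v₂ − v_a| = 5.960 km/s.
Total Δv = Δv₁ + Δv₂ = 14.79 km/s.

Δv = 14800 m/s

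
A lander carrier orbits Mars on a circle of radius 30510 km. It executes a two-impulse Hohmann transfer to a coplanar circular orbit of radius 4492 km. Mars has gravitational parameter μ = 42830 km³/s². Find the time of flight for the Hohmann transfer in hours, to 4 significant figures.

The Hohmann ellipse has a_t = (r₁ + r₂)/2 = 17501 km.
By Kepler's third law the transfer-orbit period is T = 2π√(a_t³/μ), so t = T/2 = 35146 s.
Converting: 35146 s ÷ 3600 s/hour = 9.763 hours.

t = 9.763 hours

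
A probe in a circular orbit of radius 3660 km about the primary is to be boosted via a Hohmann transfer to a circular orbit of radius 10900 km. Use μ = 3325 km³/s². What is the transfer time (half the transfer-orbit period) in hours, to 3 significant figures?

t = 9.40 hours

Semi-major axis of the transfer orbit: a_t = (3660 + 10900)/2 = 7280 km.
Half the transfer-orbit period gives t = π√(a_t³/μ) = 33840 s.
Converting: 33840 s ÷ 3600 s/hour = 9.40 hours.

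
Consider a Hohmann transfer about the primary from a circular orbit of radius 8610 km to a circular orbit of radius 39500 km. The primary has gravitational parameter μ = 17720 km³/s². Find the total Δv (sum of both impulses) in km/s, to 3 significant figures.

Transfer-ellipse semi-major axis a_t = (r₁ + r₂)/2 = (8610 + 39500)/2 = 24055 km.
At r₁ the circular-orbit speed is v₁ = √(μ/r₁) = 1.4346 km/s.
Transfer-orbit speed at r₁ (vis-viva): v_p = √[μ(2/r₁ − 1/a_t)] = 1.8383 km/s.
First burn Δv₁ = |v_p − v₁| = 0.4037 km/s.
Circular speed at r₂: v₂ = √(μ/r₂) = 0.6698 km/s.
Transfer-orbit speed at r₂: v_a = √[μ(2/r₂ − 1/a_t)] = 0.4007 km/s.
Second burn Δv₂ = |v₂ − v_a| = 0.2691 km/s.
Δv = Δv₁ + Δv₂ = 0.4037 + 0.2691 = 0.6728 km/s.

Δv = 0.673 km/s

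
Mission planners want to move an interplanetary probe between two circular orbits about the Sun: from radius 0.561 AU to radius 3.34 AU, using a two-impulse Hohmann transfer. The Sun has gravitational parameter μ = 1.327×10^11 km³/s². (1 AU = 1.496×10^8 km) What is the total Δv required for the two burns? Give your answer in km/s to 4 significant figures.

Δv = 19.83 km/s

In km: r₁ = 0.561 × 1.496×10^8 = 8.39256×10^7 km; r₂ = 3.34 × 1.496×10^8 = 4.99664×10^8 km.
The Hohmann ellipse has a_t = (r₁ + r₂)/2 = 2.917948×10^8 km.
Circular speed at r₁: v₁ = √(μ/r₁) = √(1.327×10^11/8.39256×10^7) = 39.76 km/s.
Transfer-orbit speed at r₁ (vis-viva equation): v_p = √[μ(2/r₁ − 1/a_t)] = 52.03 km/s.
First burn Δv₁ = |v_p − v₁| = 12.27 km/s.
At r₂, v₂ = √(μ/r₂) = 16.297 km/s.
Transfer-orbit speed at r₂: v_a = √[μ(2/r₂ − 1/a_t)] = 8.7399 km/s.
Second burn Δv₂ = |v₂ − v_a| = 7.557 km/s.
Total Δv = Δv₁ + Δv₂ = 19.83 km/s.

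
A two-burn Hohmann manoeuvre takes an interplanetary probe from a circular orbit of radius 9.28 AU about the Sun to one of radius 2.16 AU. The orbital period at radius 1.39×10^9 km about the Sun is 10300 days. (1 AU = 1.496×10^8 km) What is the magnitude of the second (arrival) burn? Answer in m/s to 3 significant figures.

From Kepler's third law T² = 4π²r³/μ at r = 1.39×10^9 km, T = 10300 days = 10300 × 86400 s = 8.8992×10^8 s: μ = 4π²r³/T² = 1.33876×10^11 km³/s².
In km: r₁ = 9.28 × 1.496×10^8 = 1.388288×10^9 km; r₂ = 2.16 × 1.496×10^8 = 3.23136×10^8 km.
The Hohmann ellipse has a_t = (r₁ + r₂)/2 = 8.55712×10^8 km.
On the circular orbit at r = 3.23136×10^8 km, v_c = √(μ/r) = 20.354 km/s.
Transfer-orbit speed at the same r (vis-viva, a = a_t): v_t = √[μ(2/r − 1/a_t)] = 25.926 km/s.
Δv₂ = |v_t − v_c| = |25.926 − 20.354| = 5.572 km/s.

Δv₂ = 5570 m/s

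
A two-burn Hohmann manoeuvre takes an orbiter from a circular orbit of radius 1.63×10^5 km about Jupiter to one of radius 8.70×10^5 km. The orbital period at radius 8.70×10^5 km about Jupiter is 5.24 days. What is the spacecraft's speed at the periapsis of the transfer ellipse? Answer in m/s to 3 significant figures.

From Kepler's third law T² = 4π²r³/μ at r = 8.70×10^5 km, T = 5.24 days = 5.24 × 86400 s = 4.52736×10^5 s: μ = 4π²r³/T² = 1.26832×10^8 km³/s².
The Hohmann ellipse has a_t = (r₁ + r₂)/2 = 5.165×10^5 km.
The periapsis of the transfer ellipse is at r = 1.630×10^5 km.
Applying v² = μ(2/r − 1/a_t): v = 36.20 km/s.

v = 36200 m/s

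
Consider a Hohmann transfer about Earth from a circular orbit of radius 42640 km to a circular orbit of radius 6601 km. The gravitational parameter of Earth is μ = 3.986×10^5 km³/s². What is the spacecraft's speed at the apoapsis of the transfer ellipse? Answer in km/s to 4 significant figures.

The Hohmann ellipse has a_t = (r₁ + r₂)/2 = 24620.5 km.
At apoapsis, r = 42640 km.
Vis-viva: v = √[μ(2/r − 1/a_t)] = √[3.986×10^5 × (2/42640 − 1/24620.5)] = 1.583 km/s.

v = 1.583 km/s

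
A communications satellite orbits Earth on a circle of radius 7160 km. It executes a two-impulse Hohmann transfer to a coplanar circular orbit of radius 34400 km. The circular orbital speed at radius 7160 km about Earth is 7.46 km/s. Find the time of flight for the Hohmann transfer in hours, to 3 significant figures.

From the circular-orbit relation v² = μ/r at r = 7160 km: μ = v²r = (7.46)² × 7160 = 3.98465×10^5 km³/s².
Transfer-ellipse semi-major axis a_t = (r₁ + r₂)/2 = (7160 + 34400)/2 = 20780 km.
Transfer time t = π√(a_t³/μ) = π√((20780)³ / 3.98465×10^5) = 14910 s.
Converting: 14910 s ÷ 3600 s/hour = 4.14 hours.

t = 4.14 hours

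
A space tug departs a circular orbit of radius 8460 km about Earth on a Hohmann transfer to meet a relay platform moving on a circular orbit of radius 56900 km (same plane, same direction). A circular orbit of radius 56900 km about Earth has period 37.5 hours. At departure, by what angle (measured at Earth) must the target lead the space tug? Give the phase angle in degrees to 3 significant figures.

φ = 102°

From Kepler's third law T² = 4π²r³/μ at r = 56900 km, T = 37.5 hours = 37.5 × 3600 s = 1.350×10^5 s: μ = 4π²r³/T² = 3.99052×10^5 km³/s².
Semi-major axis of the transfer orbit: a_t = (8460 + 56900)/2 = 32680 km.
Transfer time t = π√(a_t³/μ) = 29380 s.
The target's mean motion on its circular orbit is ω₂ = √(μ/r₂³) = 4.6542×10^-5 rad/s.
Angle swept by the target during transfer: ω₂·t = 1.3674 rad = 78.35°.
The space tug traverses 180° on the transfer ellipse, so the target must lead by 180° − 78.35° = 102°.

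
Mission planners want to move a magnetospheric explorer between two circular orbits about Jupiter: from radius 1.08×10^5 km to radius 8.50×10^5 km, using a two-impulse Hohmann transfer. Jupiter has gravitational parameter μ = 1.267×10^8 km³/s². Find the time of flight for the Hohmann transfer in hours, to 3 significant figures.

t = 25.7 hours

The Hohmann ellipse has a_t = (r₁ + r₂)/2 = 4.790×10^5 km.
By Kepler's third law the transfer-orbit period is T = 2π√(a_t³/μ), so t = T/2 = 92530 s.
Converting: 92530 s ÷ 3600 s/hour = 25.7 hours.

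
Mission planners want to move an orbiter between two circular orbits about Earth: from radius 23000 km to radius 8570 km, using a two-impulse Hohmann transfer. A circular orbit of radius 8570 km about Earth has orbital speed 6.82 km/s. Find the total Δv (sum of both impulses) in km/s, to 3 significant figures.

From the circular-orbit relation v² = μ/r at r = 8570 km: μ = v²r = (6.82)² × 8570 = 3.98611×10^5 km³/s².
Semi-major axis of the transfer orbit: a_t = (23000 + 8570)/2 = 15785 km.
Circular speed at r₁: v₁ = √(μ/r₁) = √(3.98611×10^5/23000) = 4.163 km/s.
Transfer-orbit speed at r₁ (vis-viva): v_a = √[μ(2/r₁ − 1/a_t)] = 3.067 km/s.
First burn Δv₁ = |v_a − v₁| = 1.096 km/s.
At r₂, v₂ = √(μ/r₂) = 6.820 km/s.
Transfer-orbit speed at r₂: v_p = √[μ(2/r₂ − 1/a_t)] = 8.232 km/s.
Second burn Δv₂ = |v₂ − v_p| = 1.412 km/s.
Total Δv = Δv₁ + Δv₂ = 2.508 km/s.

Δv = 2.51 km/s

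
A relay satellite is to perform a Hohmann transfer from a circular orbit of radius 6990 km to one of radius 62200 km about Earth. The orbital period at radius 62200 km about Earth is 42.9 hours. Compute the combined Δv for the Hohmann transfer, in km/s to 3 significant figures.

From Kepler's third law T² = 4π²r³/μ at r = 62200 km, T = 42.9 hours = 42.9 × 3600 s = 1.5444×10^5 s: μ = 4π²r³/T² = 3.98301×10^5 km³/s².
The Hohmann ellipse has a_t = (r₁ + r₂)/2 = 34595 km.
Circular speed at r₁: v₁ = √(μ/r₁) = √(3.98301×10^5/6990) = 7.5486 km/s.
On the transfer ellipse at r₁, vis-viva equation gives v_p = √[μ(2/r₁ − 1/a_t)] = 10.122 km/s.
First burn Δv₁ = |v_p − v₁| = 2.573 km/s.
At r₂, v₂ = √(μ/r₂) = 2.5305 km/s.
Transfer-orbit speed at r₂: v_a = √[μ(2/r₂ − 1/a_t)] = 1.1375 km/s.
Second burn Δv₂ = |v₂ − v_a| = 1.393 km/s.
Δv = Δv₁ + Δv₂ = 2.573 + 1.393 = 3.966 km/s.

Δv = 3.97 km/s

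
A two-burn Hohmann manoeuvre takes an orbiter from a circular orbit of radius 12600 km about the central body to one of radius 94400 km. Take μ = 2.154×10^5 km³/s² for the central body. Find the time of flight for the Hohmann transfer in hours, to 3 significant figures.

The Hohmann ellipse has a_t = (r₁ + r₂)/2 = 53500 km.
Transfer time t = π√(a_t³/μ) = π√((53500)³ / 2.154×10^5) = 83760 s.
Converting: 83760 s ÷ 3600 s/hour = 23.3 hours.

t = 23.3 hours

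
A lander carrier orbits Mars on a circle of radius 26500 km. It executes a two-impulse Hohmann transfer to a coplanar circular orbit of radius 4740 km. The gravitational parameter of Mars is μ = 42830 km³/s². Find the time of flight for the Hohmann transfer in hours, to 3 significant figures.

t = 8.23 hours

Transfer-ellipse semi-major axis a_t = (r₁ + r₂)/2 = (26500 + 4740)/2 = 15620 km.
Half the transfer-orbit period gives t = π√(a_t³/μ) = 29630 s.
Converting: 29630 s ÷ 3600 s/hour = 8.23 hours.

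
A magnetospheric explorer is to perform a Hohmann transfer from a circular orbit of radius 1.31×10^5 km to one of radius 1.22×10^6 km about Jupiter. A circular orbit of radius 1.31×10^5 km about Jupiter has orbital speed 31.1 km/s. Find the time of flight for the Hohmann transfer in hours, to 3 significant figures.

From the circular-orbit relation v² = μ/r at r = 1.31×10^5 km: μ = v²r = (31.1)² × 1.31×10^5 = 1.26705×10^8 km³/s².
Semi-major axis of the transfer orbit: a_t = (1.310×10^5 + 1.220×10^6)/2 = 6.755×10^5 km.
Transfer time t = π√(a_t³/μ) = π√((6.755×10^5)³ / 1.26705×10^8) = 1.5495×10^5 s.
Converting: 1.5495×10^5 s ÷ 3600 s/hour = 43.0 hours.

t = 43.0 hours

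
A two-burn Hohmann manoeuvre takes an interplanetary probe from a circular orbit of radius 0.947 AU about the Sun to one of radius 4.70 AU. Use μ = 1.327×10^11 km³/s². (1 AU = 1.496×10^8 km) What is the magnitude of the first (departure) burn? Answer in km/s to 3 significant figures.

Δv₁ = 8.88 km/s

In km: r₁ = 0.947 × 1.496×10^8 = 1.416712×10^8 km; r₂ = 4.70 × 1.496×10^8 = 7.0312×10^8 km.
Transfer-ellipse semi-major axis a_t = (r₁ + r₂)/2 = (1.416712×10^8 + 7.0312×10^8)/2 = 4.223956×10^8 km.
Circular speed at r = 1.416712×10^8 km: v_c = √(μ/r) = 30.6052 km/s.
Vis-viva on the transfer ellipse at r = 1.416712×10^8 km gives v_t = √[μ(2/r − 1/a_t)] = 39.4866 km/s.
Δv₁ = |v_t − v_c| = |39.4866 − 30.6052| = 8.881 km/s.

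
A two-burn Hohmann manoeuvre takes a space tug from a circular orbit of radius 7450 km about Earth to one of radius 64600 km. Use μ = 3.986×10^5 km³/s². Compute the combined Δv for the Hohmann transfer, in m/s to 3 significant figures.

The Hohmann ellipse has a_t = (r₁ + r₂)/2 = 36025 km.
At r₁ the circular-orbit speed is v₁ = √(μ/r₁) = 7.3146 km/s.
On the transfer ellipse at r₁, vis-viva equation gives v_p = √[μ(2/r₁ − 1/a_t)] = 9.7950 km/s.
First burn Δv₁ = |v_p − v₁| = 2.4804 km/s.
At r₂, v₂ = √(μ/r₂) = 2.4840 km/s.
Transfer-orbit speed at r₂: v_a = √[μ(2/r₂ − 1/a_t)] = 1.1296 km/s.
Second burn Δv₂ = |v₂ − v_a| = 1.3544 km/s.
Total Δv = Δv₁ + Δv₂ = 3.835 km/s.

Δv = 3830 m/s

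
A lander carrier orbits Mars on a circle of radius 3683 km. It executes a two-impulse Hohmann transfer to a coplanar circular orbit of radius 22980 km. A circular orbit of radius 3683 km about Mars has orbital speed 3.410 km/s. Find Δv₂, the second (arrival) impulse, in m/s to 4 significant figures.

Δv₂ = 647.6 m/s

From the circular-orbit relation v² = μ/r at r = 3683 km: μ = v²r = (3.410)² × 3683 = 42826.3 km³/s².
Transfer-ellipse semi-major axis a_t = (r₁ + r₂)/2 = (3683 + 22980)/2 = 13331.5 km.
Circular speed at r = 22980 km: v_c = √(μ/r) = 1.3651 km/s.
Transfer-orbit speed at the same r (vis-viva, a = a_t): v_t = √[μ(2/r − 1/a_t)] = 0.71753 km/s.
Δv₂ = |v_t − v_c| = |0.71753 − 1.3651| = 0.6476 km/s.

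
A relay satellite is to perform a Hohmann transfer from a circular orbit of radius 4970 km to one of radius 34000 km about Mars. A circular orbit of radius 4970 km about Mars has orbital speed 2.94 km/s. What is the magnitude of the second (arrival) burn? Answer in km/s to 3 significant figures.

From the circular-orbit relation v² = μ/r at r = 4970 km: μ = v²r = (2.94)² × 4970 = 42958.7 km³/s².
The Hohmann ellipse has a_t = (r₁ + r₂)/2 = 19485 km.
Circular speed at r = 34000 km: v_c = √(μ/r) = 1.1241 km/s.
Transfer-orbit speed at the same r (vis-viva, a = a_t): v_t = √[μ(2/r − 1/a_t)] = 0.56769 km/s.
Δv₂ = |v_t − v_c| = |0.56769 − 1.1241| = 0.5564 km/s.

Δv₂ = 0.556 km/s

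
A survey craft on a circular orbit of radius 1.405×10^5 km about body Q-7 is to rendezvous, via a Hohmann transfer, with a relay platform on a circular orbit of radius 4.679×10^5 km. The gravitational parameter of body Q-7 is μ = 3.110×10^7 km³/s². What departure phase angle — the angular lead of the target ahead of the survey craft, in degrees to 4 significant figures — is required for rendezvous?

φ = 85.64°

Semi-major axis of the transfer orbit: a_t = (1.405×10^5 + 4.679×10^5)/2 = 3.042×10^5 km.
The half-period of the transfer ellipse is t = π√(a_t³/μ) = 94517 s.
Target angular speed ω₂ = √(μ/r₂³) = 1.7424×10^-5 rad/s.
Angle swept by the target during transfer: ω₂·t = 1.6469 rad = 94.36°.
Arrival is 180° from departure on the ellipse, so φ = 180° − 94.36° = 85.64°.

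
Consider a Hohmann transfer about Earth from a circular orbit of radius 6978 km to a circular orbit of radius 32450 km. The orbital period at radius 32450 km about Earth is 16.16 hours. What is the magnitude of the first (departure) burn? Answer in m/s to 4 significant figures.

From Kepler's third law T² = 4π²r³/μ at r = 32450 km, T = 16.16 hours = 16.16 × 3600 s = 58176 s: μ = 4π²r³/T² = 3.98581×10^5 km³/s².
Semi-major axis of the transfer orbit: a_t = (6978 + 32450)/2 = 19714 km.
On the circular orbit at r = 6978 km, v_c = √(μ/r) = 7.5578 km/s.
Vis-viva on the transfer ellipse at r = 6978 km gives v_t = √[μ(2/r − 1/a_t)] = 9.6964 km/s.
Δv₁ = |v_t − v_c| = |9.6964 − 7.5578| = 2.139 km/s.

Δv₁ = 2139 m/s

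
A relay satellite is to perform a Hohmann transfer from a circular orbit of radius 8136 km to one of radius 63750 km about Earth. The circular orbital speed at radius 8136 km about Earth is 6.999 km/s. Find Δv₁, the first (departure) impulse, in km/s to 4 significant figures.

Δv₁ = 2.322 km/s

From the circular-orbit relation v² = μ/r at r = 8136 km: μ = v²r = (6.999)² × 8136 = 3.98550×10^5 km³/s².
The Hohmann ellipse has a_t = (r₁ + r₂)/2 = 35943 km.
Circular speed at r = 8136 km: v_c = √(μ/r) = 6.999 km/s.
Vis-viva on the transfer ellipse at r = 8136 km gives v_t = √[μ(2/r − 1/a_t)] = 9.321 km/s.
Δv₁ = |v_t − v_c| = |9.321 − 6.999| = 2.322 km/s.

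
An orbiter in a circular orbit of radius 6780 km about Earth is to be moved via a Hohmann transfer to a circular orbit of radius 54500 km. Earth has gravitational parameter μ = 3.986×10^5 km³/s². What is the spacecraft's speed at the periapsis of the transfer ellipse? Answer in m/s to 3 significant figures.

Semi-major axis of the transfer orbit: a_t = (6780 + 54500)/2 = 30640 km.
The periapsis of the transfer ellipse is at r = 6780 km.
Applying v² = μ(2/r − 1/a_t): v = 10.23 km/s.

v = 10200 m/s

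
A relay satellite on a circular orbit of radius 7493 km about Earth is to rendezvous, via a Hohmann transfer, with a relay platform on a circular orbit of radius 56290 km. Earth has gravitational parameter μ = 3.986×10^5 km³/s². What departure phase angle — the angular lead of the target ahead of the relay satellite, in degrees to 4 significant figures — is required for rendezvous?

Semi-major axis of the transfer orbit: a_t = (7493 + 56290)/2 = 31891.5 km.
The half-period of the transfer ellipse is t = π√(a_t³/μ) = 28340 s.
Target angular speed ω₂ = √(μ/r₂³) = 4.7274×10^-5 rad/s.
Angle swept by the target during transfer: ω₂·t = 1.3397 rad = 76.76°.
The relay satellite traverses 180° on the transfer ellipse, so the target must lead by 180° − 76.76° = 103.2°.

φ = 103.2°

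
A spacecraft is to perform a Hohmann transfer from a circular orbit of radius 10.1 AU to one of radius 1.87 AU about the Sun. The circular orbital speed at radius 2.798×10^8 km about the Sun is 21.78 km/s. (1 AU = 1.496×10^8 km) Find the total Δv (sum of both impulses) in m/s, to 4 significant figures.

Δv = 10650 m/s

From the circular-orbit relation v² = μ/r at r = 2.798×10^8 km: μ = v²r = (21.78)² × 2.798×10^8 = 1.32728×10^11 km³/s².
In km: r₁ = 10.1 × 1.496×10^8 = 1.51096×10^9 km; r₂ = 1.87 × 1.496×10^8 = 2.79752×10^8 km.
Semi-major axis of the transfer orbit: a_t = (1.51096×10^9 + 2.79752×10^8)/2 = 8.95356×10^8 km.
Circular speed at r₁: v₁ = √(μ/r₁) = √(1.32728×10^11/1.51096×10^9) = 9.3725 km/s.
On the transfer ellipse at r₁, vis-viva equation gives v_a = √[μ(2/r₁ − 1/a_t)] = 5.2389 km/s.
First burn Δv₁ = |v_a − v₁| = 4.134 km/s.
Circular speed at r₂: v₂ = √(μ/r₂) = 21.782 km/s.
Transfer-orbit speed at r₂: v_p = √[μ(2/r₂ − 1/a_t)] = 28.296 km/s.
Second burn Δv₂ = |v₂ − v_p| = 6.514 km/s.
Total Δv = Δv₁ + Δv₂ = 10.65 km/s.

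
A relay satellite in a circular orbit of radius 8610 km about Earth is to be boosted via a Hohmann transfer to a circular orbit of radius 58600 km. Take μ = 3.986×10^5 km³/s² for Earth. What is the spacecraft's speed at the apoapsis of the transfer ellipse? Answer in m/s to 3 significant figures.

v = 1320 m/s

The Hohmann ellipse has a_t = (r₁ + r₂)/2 = 33605 km.
At apoapsis, r = 58600 km.
Applying v² = μ(2/r − 1/a_t): v = 1.320 km/s.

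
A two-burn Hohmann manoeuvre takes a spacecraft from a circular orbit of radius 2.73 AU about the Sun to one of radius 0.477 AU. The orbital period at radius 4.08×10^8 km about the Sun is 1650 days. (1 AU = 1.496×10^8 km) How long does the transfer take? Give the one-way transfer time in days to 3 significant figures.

t = 372 days

From Kepler's third law T² = 4π²r³/μ at r = 4.08×10^8 km, T = 1650 days = 1650 × 86400 s = 1.4256×10^8 s: μ = 4π²r³/T² = 1.31930×10^11 km³/s².
In km: r₁ = 2.73 × 1.496×10^8 = 4.08408×10^8 km; r₂ = 0.477 × 1.496×10^8 = 7.13592×10^7 km.
Semi-major axis of the transfer orbit: a_t = (4.08408×10^8 + 7.13592×10^7)/2 = 2.398836×10^8 km.
Half the transfer-orbit period gives t = π√(a_t³/μ) = 3.213×10^7 s.
Converting: 3.213×10^7 s ÷ 86400 s/day = 372 days.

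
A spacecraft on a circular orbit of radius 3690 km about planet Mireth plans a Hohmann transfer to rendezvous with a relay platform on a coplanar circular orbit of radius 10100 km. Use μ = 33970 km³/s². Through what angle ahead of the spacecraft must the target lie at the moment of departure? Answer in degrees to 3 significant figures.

The Hohmann ellipse has a_t = (r₁ + r₂)/2 = 6895 km.
The half-period of the transfer ellipse is t = π√(a_t³/μ) = 9759 s.
Target angular speed ω₂ = √(μ/r₂³) = 1.816×10^-4 rad/s.
Angle swept by the target during transfer: ω₂·t = 1.772 rad = 101.5°.
The spacecraft traverses 180° on the transfer ellipse, so the target must lead by 180° − 101.5° = 78.5°.

φ = 78.5°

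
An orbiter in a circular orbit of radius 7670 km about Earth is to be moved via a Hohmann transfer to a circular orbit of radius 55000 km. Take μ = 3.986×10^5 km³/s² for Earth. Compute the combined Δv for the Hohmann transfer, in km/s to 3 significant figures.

Δv = 3.70 km/s

The Hohmann ellipse has a_t = (r₁ + r₂)/2 = 31335 km.
At r₁ the circular-orbit speed is v₁ = √(μ/r₁) = 7.209 km/s.
On the transfer ellipse at r₁, vis-viva gives v_p = √[μ(2/r₁ − 1/a_t)] = 9.551 km/s.
First burn Δv₁ = |v_p − v₁| = 2.342 km/s.
Circular speed at r₂: v₂ = √(μ/r₂) = 2.692 km/s.
Transfer-orbit speed at r₂: v_a = √[μ(2/r₂ − 1/a_t)] = 1.332 km/s.
Second burn Δv₂ = |v₂ − v_a| = 1.360 km/s.
Δv = Δv₁ + Δv₂ = 2.342 + 1.360 = 3.702 km/s.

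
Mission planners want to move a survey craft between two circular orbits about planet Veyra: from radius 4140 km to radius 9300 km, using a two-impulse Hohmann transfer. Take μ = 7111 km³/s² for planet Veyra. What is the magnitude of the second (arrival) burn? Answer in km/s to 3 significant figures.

Δv₂ = 0.188 km/s

Transfer-ellipse semi-major axis a_t = (r₁ + r₂)/2 = (4140 + 9300)/2 = 6720 km.
Circular speed at r = 9300 km: v_c = √(μ/r) = 0.8744 km/s.
Transfer-orbit speed at the same r (vis-viva, a = a_t): v_t = √[μ(2/r − 1/a_t)] = 0.6863 km/s.
Δv₂ = |v_t − v_c| = |0.6863 − 0.8744| = 0.1881 km/s.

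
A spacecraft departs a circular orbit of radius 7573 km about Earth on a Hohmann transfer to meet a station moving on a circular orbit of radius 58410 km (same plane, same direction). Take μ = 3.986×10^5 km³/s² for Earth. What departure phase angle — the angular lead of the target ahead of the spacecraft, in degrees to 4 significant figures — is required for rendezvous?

φ = 103.6°

Semi-major axis of the transfer orbit: a_t = (7573 + 58410)/2 = 32991.5 km.
Transfer time t = π√(a_t³/μ) = 29820 s.
Target angular speed ω₂ = √(μ/r₂³) = 4.472×10^-5 rad/s.
Angle swept by the target during transfer: ω₂·t = 1.3336 rad = 76.41°.
Arrival is 180° from departure on the ellipse, so φ = 180° − 76.41° = 103.6°.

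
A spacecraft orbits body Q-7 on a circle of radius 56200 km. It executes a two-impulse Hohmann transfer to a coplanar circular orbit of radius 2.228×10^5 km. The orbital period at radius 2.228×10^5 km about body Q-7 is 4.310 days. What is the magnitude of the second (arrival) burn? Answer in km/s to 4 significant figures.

Δv₂ = 1.373 km/s

From Kepler's third law T² = 4π²r³/μ at r = 2.228×10^5 km, T = 4.310 days = 4.310 × 86400 s = 3.72384×10^5 s: μ = 4π²r³/T² = 3.14864×10^6 km³/s².
Transfer-ellipse semi-major axis a_t = (r₁ + r₂)/2 = (56200 + 2.228×10^5)/2 = 1.395×10^5 km.
On the circular orbit at r = 2.228×10^5 km, v_c = √(μ/r) = 3.759 km/s.
Vis-viva on the transfer ellipse at r = 2.228×10^5 km gives v_t = √[μ(2/r − 1/a_t)] = 2.386 km/s.
Δv₂ = |v_t − v_c| = |2.386 − 3.759| = 1.373 km/s.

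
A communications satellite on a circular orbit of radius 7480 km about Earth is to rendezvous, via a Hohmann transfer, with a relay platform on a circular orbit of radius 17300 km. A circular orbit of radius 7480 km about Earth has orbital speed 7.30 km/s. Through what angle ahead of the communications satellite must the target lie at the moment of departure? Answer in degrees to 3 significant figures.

From the circular-orbit relation v² = μ/r at r = 7480 km: μ = v²r = (7.30)² × 7480 = 3.98609×10^5 km³/s².
The Hohmann ellipse has a_t = (r₁ + r₂)/2 = 12390 km.
The half-period of the transfer ellipse is t = π√(a_t³/μ) = 6863 s.
The target's mean motion on its circular orbit is ω₂ = √(μ/r₂³) = 2.775×10^-4 rad/s.
Angle swept by the target during transfer: ω₂·t = 1.904 rad = 109.1°.
The communications satellite traverses 180° on the transfer ellipse, so the target must lead by 180° − 109.1° = 70.9°.

φ = 70.9°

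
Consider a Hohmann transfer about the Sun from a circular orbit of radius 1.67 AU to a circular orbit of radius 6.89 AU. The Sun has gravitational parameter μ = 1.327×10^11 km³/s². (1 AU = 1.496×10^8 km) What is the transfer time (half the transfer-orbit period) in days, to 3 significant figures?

t = 1620 days

In km: r₁ = 1.67 × 1.496×10^8 = 2.49832×10^8 km; r₂ = 6.89 × 1.496×10^8 = 1.030744×10^9 km.
Transfer-ellipse semi-major axis a_t = (r₁ + r₂)/2 = (2.49832×10^8 + 1.030744×10^9)/2 = 6.40288×10^8 km.
Transfer time t = π√(a_t³/μ) = π√((6.40288×10^8)³ / 1.327×10^11) = 1.397×10^8 s.
Converting: 1.397×10^8 s ÷ 86400 s/day = 1620 days.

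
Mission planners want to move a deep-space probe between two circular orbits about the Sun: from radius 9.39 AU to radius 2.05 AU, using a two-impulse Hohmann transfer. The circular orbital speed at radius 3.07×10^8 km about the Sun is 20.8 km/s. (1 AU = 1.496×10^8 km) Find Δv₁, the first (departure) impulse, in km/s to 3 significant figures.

From the circular-orbit relation v² = μ/r at r = 3.07×10^8 km: μ = v²r = (20.8)² × 3.07×10^8 = 1.32820×10^11 km³/s².
In km: r₁ = 9.39 × 1.496×10^8 = 1.404744×10^9 km; r₂ = 2.05 × 1.496×10^8 = 3.0668×10^8 km.
The Hohmann ellipse has a_t = (r₁ + r₂)/2 = 8.55712×10^8 km.
Circular speed at r = 1.404744×10^9 km: v_c = √(μ/r) = 9.724 km/s.
Transfer-orbit speed at the same r (vis-viva, a = a_t): v_t = √[μ(2/r − 1/a_t)] = 5.821 km/s.
Δv₁ = |v_t − v_c| = |5.821 − 9.724| = 3.903 km/s.

Δv₁ = 3.90 km/s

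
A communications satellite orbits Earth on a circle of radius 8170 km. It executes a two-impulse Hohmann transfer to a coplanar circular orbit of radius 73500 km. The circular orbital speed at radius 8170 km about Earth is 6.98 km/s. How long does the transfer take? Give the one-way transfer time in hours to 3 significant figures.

t = 11.4 hours

From the circular-orbit relation v² = μ/r at r = 8170 km: μ = v²r = (6.98)² × 8170 = 3.98046×10^5 km³/s².
The Hohmann ellipse has a_t = (r₁ + r₂)/2 = 40835 km.
By Kepler's third law the transfer-orbit period is T = 2π√(a_t³/μ), so t = T/2 = 41090 s.
Converting: 41090 s ÷ 3600 s/hour = 11.4 hours.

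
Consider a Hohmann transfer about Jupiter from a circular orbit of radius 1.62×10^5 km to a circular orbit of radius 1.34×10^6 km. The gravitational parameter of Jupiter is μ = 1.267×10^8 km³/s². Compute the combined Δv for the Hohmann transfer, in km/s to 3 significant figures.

Δv = 14.6 km/s

The Hohmann ellipse has a_t = (r₁ + r₂)/2 = 7.510×10^5 km.
At r₁ the circular-orbit speed is v₁ = √(μ/r₁) = 27.97 km/s.
On the transfer ellipse at r₁, vis-viva gives v_p = √[μ(2/r₁ − 1/a_t)] = 37.36 km/s.
First burn Δv₁ = |v_p − v₁| = 9.390 km/s.
At r₂, v₂ = √(μ/r₂) = 9.724 km/s.
Transfer-orbit speed at r₂: v_a = √[μ(2/r₂ − 1/a_t)] = 4.516 km/s.
Second burn Δv₂ = |v₂ − v_a| = 5.208 km/s.
Total Δv = Δv₁ + Δv₂ = 14.60 km/s.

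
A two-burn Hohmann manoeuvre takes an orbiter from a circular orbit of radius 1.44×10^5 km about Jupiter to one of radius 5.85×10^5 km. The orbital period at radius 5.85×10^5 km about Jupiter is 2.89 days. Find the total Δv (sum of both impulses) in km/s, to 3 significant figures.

From Kepler's third law T² = 4π²r³/μ at r = 5.85×10^5 km, T = 2.89 days = 2.89 × 86400 s = 2.49696×10^5 s: μ = 4π²r³/T² = 1.26766×10^8 km³/s².
The Hohmann ellipse has a_t = (r₁ + r₂)/2 = 3.645×10^5 km.
Circular speed at r₁: v₁ = √(μ/r₁) = √(1.26766×10^8/1.440×10^5) = 29.670 km/s.
On the transfer ellipse at r₁, v² = μ(2/r − 1/a) gives v_p = √[μ(2/r₁ − 1/a_t)] = 37.588 km/s.
First burn Δv₁ = |v_p − v₁| = 7.918 km/s.
At r₂, v₂ = √(μ/r₂) = 14.72 km/s.
Transfer-orbit speed at r₂: v_a = √[μ(2/r₂ − 1/a_t)] = 9.252 km/s.
Second burn Δv₂ = |v₂ − v_a| = 5.468 km/s.
Δv = Δv₁ + Δv₂ = 7.918 + 5.468 = 13.39 km/s.

Δv = 13.4 km/s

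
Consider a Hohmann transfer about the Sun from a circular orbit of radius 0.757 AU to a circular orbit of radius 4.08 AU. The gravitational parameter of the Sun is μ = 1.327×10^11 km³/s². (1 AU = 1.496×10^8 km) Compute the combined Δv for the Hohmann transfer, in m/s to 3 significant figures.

In km: r₁ = 0.757 × 1.496×10^8 = 1.132472×10^8 km; r₂ = 4.08 × 1.496×10^8 = 6.10368×10^8 km.
Transfer-ellipse semi-major axis a_t = (r₁ + r₂)/2 = (1.132472×10^8 + 6.10368×10^8)/2 = 3.618076×10^8 km.
At r₁ the circular-orbit speed is v₁ = √(μ/r₁) = 34.23 km/s.
Transfer-orbit speed at r₁ (vis-viva equation): v_p = √[μ(2/r₁ − 1/a_t)] = 44.46 km/s.
First burn Δv₁ = |v_p − v₁| = 10.23 km/s.
Circular speed at r₂: v₂ = √(μ/r₂) = 14.745 km/s.
Transfer-orbit speed at r₂: v_a = √[μ(2/r₂ − 1/a_t)] = 8.2493 km/s.
Second burn Δv₂ = |v₂ − v_a| = 6.496 km/s.
Δv = Δv₁ + Δv₂ = 10.23 + 6.496 = 16.73 km/s.

Δv = 16700 m/s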